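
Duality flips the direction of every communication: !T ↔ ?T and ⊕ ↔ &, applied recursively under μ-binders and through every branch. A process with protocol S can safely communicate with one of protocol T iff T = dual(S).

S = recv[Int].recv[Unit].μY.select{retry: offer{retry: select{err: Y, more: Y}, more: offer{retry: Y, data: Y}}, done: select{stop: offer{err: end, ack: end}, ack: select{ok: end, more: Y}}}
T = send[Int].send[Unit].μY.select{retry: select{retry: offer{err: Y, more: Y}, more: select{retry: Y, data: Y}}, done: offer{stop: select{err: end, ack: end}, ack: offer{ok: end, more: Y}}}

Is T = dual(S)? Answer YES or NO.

NO

recv[Int] ‖ send[Int]  match
  recv[Unit] ‖ send[Unit]  match
    μY ‖ μY  match (rec unchanged)
      select{retry,done} ‖ select{retry,done}  ✗ choice polarity not flipped — not dual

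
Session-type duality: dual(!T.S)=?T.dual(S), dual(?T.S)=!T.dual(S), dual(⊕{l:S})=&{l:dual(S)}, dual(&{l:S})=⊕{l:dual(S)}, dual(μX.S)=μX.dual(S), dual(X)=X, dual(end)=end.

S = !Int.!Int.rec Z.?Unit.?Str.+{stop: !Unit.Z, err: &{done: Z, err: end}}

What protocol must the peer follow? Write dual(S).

!Int → ?Int
  !Int → ?Int
    rec Z → rec Z  (μ self-dual)
      ?Unit → !Unit
        ?Str → !Str
          +{stop,err} → &{stop,err}  (select→offer)
            [stop]
              !Unit → ?Unit
                dual(Z) = Z
            [err]
              &{done,err} → +{done,err}  (external→internal)
                [done]
                  dual(Z) = Z
                [err]
                  dual(end) = end

?Int.?Int.rec Z.!Unit.!Str.&{stop: ?Unit.Z, err: +{done: Z, err: end}}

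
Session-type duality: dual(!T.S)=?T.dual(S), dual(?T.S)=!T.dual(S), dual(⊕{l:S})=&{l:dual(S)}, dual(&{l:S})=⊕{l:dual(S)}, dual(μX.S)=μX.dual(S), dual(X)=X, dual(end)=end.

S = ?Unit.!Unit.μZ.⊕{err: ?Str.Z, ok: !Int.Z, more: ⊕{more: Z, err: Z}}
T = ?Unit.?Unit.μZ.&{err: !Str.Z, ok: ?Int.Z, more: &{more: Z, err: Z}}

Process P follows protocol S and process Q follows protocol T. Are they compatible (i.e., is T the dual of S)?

NO

?Unit ‖ ?Unit  ✗ same direction on both sides — not dual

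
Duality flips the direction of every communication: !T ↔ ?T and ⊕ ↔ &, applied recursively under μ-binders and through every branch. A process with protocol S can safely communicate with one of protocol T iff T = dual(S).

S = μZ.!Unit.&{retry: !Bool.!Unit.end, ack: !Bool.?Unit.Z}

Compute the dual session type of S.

μZ = μZ  (μ self-dual)
  !Unit = ?Unit
    &{retry,ack} = ⊕{retry,ack}  (&→⊕)
      [retry]
        !Bool = ?Bool
          !Unit = ?Unit
            dual(end) = end
      [ack]
        !Bool = ?Bool
          ?Unit = !Unit
            dual(Z) = Z

μZ.?Unit.⊕{retry: ?Bool.?Unit.end, ack: ?Bool.!Unit.Z}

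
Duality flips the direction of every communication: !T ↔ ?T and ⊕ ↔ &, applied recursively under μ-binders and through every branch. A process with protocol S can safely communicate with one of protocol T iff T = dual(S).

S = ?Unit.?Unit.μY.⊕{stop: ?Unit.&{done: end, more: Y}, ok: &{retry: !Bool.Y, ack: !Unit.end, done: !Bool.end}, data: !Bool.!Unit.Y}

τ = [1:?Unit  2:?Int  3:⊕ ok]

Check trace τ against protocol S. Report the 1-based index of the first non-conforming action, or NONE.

@1 ?Unit  match  now at ?Unit.μY.…
@2 got ?Int, protocol expects ?Unit  ✗

2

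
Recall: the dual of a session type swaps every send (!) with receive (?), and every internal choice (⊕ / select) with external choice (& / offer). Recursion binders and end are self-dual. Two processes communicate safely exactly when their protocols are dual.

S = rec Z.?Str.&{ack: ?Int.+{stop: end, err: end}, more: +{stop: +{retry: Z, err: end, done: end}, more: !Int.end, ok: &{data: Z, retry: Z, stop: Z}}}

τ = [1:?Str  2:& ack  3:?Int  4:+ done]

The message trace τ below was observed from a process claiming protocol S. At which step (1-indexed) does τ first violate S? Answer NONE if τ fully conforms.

4

@1 ?Str  match  now at &{ack: ?Int.+{stop: end, err: end}, more: +{stop: +{retry: rec Z.…, err: end, done: end}, more: !Int.end, ok: &{data: rec Z.…, retry: rec Z.…, stop: rec Z.…}}}
@2 & ack  match  now at ?Int.+{stop: end, err: end}
@3 ?Int  match  now at +{stop: end, err: end}
@4 got + done, protocol expects + stop or + err  ✗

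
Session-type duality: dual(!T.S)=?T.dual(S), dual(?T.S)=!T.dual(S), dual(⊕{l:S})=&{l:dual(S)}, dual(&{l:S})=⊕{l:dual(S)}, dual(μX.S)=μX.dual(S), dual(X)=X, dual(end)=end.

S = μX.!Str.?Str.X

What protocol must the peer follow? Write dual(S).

μX.?Str.!Str.X

μX → μX  (rec unchanged)
  !Str → ?Str
    ?Str → !Str
      dual(X) = X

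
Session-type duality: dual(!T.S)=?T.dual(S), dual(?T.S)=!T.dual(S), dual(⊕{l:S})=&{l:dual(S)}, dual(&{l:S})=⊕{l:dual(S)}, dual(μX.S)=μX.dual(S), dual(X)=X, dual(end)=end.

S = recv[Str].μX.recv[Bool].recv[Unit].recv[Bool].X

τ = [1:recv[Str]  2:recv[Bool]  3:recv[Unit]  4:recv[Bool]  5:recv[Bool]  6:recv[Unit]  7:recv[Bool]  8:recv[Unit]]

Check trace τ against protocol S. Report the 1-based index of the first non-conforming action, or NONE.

step 1: recv[Str]  ✓  cont: μX.…
step 2: recv[Bool]  ✓  cont: recv[Unit].recv[Bool].μX.…
step 3: recv[Unit]  ✓  cont: recv[Bool].μX.…
step 4: recv[Bool]  ✓  cont: μX.…
step 5: recv[Bool]  ✓  cont: recv[Unit].recv[Bool].μX.…
step 6: recv[Unit]  ✓  cont: recv[Bool].μX.…
step 7: recv[Bool]  ✓  cont: μX.…
step 8: got recv[Unit], protocol expects recv[Bool]  ✗

8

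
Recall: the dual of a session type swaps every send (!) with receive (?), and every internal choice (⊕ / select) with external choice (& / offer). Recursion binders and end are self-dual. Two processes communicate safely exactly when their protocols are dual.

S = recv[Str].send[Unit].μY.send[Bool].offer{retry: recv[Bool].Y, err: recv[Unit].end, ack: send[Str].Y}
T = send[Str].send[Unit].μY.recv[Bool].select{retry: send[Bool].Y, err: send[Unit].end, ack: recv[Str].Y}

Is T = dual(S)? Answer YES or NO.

NO

recv[Str] vs send[Str]  ok
  send[Unit] vs send[Unit]  ✗ same direction on both sides — not dual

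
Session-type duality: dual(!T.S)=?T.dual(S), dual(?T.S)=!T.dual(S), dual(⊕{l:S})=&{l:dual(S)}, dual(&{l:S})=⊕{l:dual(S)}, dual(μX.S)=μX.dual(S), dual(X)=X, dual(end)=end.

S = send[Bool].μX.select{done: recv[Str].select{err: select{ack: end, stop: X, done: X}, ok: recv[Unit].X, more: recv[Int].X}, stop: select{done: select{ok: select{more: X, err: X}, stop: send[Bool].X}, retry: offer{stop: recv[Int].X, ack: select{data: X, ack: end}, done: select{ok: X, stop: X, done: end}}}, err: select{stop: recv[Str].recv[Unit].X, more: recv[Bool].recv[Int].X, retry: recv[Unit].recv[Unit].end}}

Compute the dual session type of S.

recv[Bool].μX.offer{done: send[Str].offer{err: offer{ack: end, stop: X, done: X}, ok: send[Unit].X, more: send[Int].X}, stop: offer{done: offer{ok: offer{more: X, err: X}, stop: recv[Bool].X}, retry: select{stop: send[Int].X, ack: offer{data: X, ack: end}, done: offer{ok: X, stop: X, done: end}}}, err: offer{stop: send[Str].send[Unit].X, more: send[Bool].send[Int].X, retry: send[Unit].send[Unit].end}}

send[Bool] = recv[Bool]
  μX = μX  (rec unchanged)
    select{done,stop,err} = offer{done,stop,err}  (select→offer)
      case done:
        recv[Str] = send[Str]
          select{err,ok,more} = offer{err,ok,more}  (select→offer)
            case err:
              select{ack,stop,done} = offer{ack,stop,done}  (select→offer)
                case ack:
                  end ↦ end
                case stop:
                  X ↦ X
                case done:
                  X ↦ X
            case ok:
              recv[Unit] = send[Unit]
                X ↦ X
            case more:
              recv[Int] = send[Int]
                X ↦ X
      case stop:
        select{done,retry} = offer{done,retry}  (select→offer)
          case done:
            select{ok,stop} = offer{ok,stop}  (select→offer)
              case ok:
                select{more,err} = offer{more,err}  (select→offer)
                  case more:
                    X ↦ X
                  case err:
                    X ↦ X
              case stop:
                send[Bool] = recv[Bool]
                  X ↦ X
          case retry:
            offer{stop,ack,done} = select{stop,ack,done}  (offer→select)
              case stop:
                recv[Int] = send[Int]
                  X ↦ X
              case ack:
                select{data,ack} = offer{data,ack}  (select→offer)
                  case data:
                    X ↦ X
                  case ack:
                    end ↦ end
              case done:
                select{ok,stop,done} = offer{ok,stop,done}  (select→offer)
                  case ok:
                    X ↦ X
                  case stop:
                    X ↦ X
                  case done:
                    end ↦ end
      case err:
        select{stop,more,retry} = offer{stop,more,retry}  (select→offer)
          case stop:
            recv[Str] = send[Str]
              recv[Unit] = send[Unit]
                X ↦ X
          case more:
            recv[Bool] = send[Bool]
              recv[Int] = send[Int]
                X ↦ X
          case retry:
            recv[Unit] = send[Unit]
              recv[Unit] = send[Unit]
                end ↦ end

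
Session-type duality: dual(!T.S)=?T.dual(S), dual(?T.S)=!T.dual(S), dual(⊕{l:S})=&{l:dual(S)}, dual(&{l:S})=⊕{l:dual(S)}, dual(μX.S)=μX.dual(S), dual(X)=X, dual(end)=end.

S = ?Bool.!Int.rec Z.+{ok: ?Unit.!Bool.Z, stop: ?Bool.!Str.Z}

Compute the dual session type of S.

!Bool.?Int.rec Z.&{ok: !Unit.?Bool.Z, stop: !Bool.?Str.Z}

?Bool → !Bool
  !Int → ?Int
    rec Z → rec Z  (binder kept)
      +{ok,stop} → &{ok,stop}  (select→offer)
        [ok]
          ?Unit → !Unit
            !Bool → ?Bool
              Z ↦ Z
        [stop]
          ?Bool → !Bool
            !Str → ?Str
              Z ↦ Z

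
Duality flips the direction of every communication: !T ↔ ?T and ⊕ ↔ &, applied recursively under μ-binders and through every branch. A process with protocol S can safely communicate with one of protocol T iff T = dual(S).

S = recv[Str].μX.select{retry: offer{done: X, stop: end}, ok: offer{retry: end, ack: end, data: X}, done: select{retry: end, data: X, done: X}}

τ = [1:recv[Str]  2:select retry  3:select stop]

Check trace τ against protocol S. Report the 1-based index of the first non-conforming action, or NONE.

3

@1 recv[Str]  ok  now at μX.…
@2 select retry  ok  now at offer{done: μX.…, stop: end}
@3 got select stop, protocol expects offer done or offer stop  ✗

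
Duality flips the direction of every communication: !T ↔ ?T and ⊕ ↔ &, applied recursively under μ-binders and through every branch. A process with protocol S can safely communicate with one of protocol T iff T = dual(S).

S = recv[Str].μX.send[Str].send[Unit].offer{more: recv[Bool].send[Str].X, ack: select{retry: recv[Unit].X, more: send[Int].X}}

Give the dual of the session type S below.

recv[Str] → send[Str]
  μX → μX  (μ self-dual)
    send[Str] → recv[Str]
      send[Unit] → recv[Unit]
        offer{more,ack} → select{more,ack}  (external→internal)
          • more:
            recv[Bool] → send[Bool]
              send[Str] → recv[Str]
                X self-dual
          • ack:
            select{retry,more} → offer{retry,more}  (⊕→&)
              • retry:
                recv[Unit] → send[Unit]
                  X self-dual
              • more:
                send[Int] → recv[Int]
                  X self-dual

send[Str].μX.recv[Str].recv[Unit].select{more: send[Bool].recv[Str].X, ack: offer{retry: send[Unit].X, more: recv[Int].X}}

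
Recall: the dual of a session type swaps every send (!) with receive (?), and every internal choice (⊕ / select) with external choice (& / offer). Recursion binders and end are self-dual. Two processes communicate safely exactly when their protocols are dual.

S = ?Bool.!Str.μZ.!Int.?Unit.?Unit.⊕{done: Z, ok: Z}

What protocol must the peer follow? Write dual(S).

?Bool ↦ !Bool
  !Str ↦ ?Str
    μZ ↦ μZ  (rec unchanged)
      !Int ↦ ?Int
        ?Unit ↦ !Unit
          ?Unit ↦ !Unit
            ⊕{done,ok} ↦ &{done,ok}  (⊕→&)
              [done]
                Z ↦ Z
              [ok]
                Z ↦ Z

!Bool.?Str.μZ.?Int.!Unit.!Unit.&{done: Z, ok: Z}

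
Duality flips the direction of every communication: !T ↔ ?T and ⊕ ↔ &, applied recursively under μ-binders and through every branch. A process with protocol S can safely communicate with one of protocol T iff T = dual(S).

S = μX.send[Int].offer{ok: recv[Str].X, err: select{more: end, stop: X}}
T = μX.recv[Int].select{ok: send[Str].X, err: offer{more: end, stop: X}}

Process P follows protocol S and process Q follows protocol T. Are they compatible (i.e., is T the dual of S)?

YES

μX ‖ μX  ok (μ self-dual)
  send[Int] ‖ recv[Int]  ok
    offer{ok,err} ‖ select{ok,err}  ok label sets agree
      • ok:
        recv[Str] ‖ send[Str]  ok
          X ‖ X  ok
      • err:
        select{more,stop} ‖ offer{more,stop}  ok label sets agree
          • more:
            end ‖ end  ok
          • stop:
            X ‖ X  ok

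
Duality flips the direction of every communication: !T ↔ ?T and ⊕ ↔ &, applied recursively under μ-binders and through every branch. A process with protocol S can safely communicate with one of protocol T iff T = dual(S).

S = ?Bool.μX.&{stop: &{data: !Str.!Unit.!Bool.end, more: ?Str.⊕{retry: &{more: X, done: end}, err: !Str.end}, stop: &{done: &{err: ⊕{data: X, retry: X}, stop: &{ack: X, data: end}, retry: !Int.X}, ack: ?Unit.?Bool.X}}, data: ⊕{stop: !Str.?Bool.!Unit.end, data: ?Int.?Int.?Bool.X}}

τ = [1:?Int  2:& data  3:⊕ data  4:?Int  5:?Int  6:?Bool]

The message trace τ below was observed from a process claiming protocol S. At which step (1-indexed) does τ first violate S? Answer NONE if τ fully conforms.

@1 got ?Int, protocol expects ?Bool  ✗

1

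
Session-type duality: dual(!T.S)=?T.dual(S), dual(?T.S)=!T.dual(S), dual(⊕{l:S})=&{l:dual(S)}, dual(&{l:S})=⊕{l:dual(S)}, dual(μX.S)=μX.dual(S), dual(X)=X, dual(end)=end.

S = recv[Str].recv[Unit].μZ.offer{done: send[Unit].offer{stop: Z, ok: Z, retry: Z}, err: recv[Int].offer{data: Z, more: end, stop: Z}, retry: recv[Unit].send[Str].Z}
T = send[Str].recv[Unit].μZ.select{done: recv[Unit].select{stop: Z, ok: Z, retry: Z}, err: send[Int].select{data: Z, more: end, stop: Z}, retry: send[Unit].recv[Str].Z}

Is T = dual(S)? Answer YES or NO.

NO

recv[Str] vs send[Str]  ok
  recv[Unit] vs recv[Unit]  ✗ same direction on both sides — not dual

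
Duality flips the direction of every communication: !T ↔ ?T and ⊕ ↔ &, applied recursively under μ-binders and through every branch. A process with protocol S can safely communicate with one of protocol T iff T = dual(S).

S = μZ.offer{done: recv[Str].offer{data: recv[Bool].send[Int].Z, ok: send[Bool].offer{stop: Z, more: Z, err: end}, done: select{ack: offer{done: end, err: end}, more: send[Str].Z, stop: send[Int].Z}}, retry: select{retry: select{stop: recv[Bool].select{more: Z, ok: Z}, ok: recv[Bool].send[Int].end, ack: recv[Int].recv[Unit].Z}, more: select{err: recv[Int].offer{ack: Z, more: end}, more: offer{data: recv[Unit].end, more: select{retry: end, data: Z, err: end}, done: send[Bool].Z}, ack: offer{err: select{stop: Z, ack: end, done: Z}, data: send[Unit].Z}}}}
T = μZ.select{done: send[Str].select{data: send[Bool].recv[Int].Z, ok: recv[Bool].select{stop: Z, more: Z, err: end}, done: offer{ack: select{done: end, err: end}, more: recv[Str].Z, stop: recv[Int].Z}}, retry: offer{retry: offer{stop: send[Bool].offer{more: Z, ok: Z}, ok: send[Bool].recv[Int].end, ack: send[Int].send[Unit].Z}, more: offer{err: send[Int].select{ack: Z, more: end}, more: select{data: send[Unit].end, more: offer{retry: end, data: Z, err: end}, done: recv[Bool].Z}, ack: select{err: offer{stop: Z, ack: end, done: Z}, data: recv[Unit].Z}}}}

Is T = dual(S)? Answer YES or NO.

μZ vs μZ  ok (rec unchanged)
  offer{done,retry} vs select{done,retry}  ok same labels
    • done:
      recv[Str] vs send[Str]  ok
        offer{data,ok,done} vs select{data,ok,done}  ok same labels
          • data:
            recv[Bool] vs send[Bool]  ok
              send[Int] vs recv[Int]  ok
                Z vs Z  ok
          • ok:
            send[Bool] vs recv[Bool]  ok
              offer{stop,more,err} vs select{stop,more,err}  ok same labels
                • stop:
                  Z vs Z  ok
                • more:
                  Z vs Z  ok
                • err:
                  end vs end  ok
          • done:
            select{ack,more,stop} vs offer{ack,more,stop}  ok same labels
              • ack:
                offer{done,err} vs select{done,err}  ok same labels
                  • done:
                    end vs end  ok
                  • err:
                    end vs end  ok
              • more:
                send[Str] vs recv[Str]  ok
                  Z vs Z  ok
              • stop:
                send[Int] vs recv[Int]  ok
                  Z vs Z  ok
    • retry:
      select{retry,more} vs offer{retry,more}  ok same labels
        • retry:
          select{stop,ok,ack} vs offer{stop,ok,ack}  ok same labels
            • stop:
              recv[Bool] vs send[Bool]  ok
                select{more,ok} vs offer{more,ok}  ok same labels
                  • more:
                    Z vs Z  ok
                  • ok:
                    Z vs Z  ok
            • ok:
              recv[Bool] vs send[Bool]  ok
                send[Int] vs recv[Int]  ok
                  end vs end  ok
            • ack:
              recv[Int] vs send[Int]  ok
                recv[Unit] vs send[Unit]  ok
                  Z vs Z  ok
        • more:
          select{err,more,ack} vs offer{err,more,ack}  ok same labels
            • err:
              recv[Int] vs send[Int]  ok
                offer{ack,more} vs select{ack,more}  ok same labels
                  • ack:
                    Z vs Z  ok
                  • more:
                    end vs end  ok
            • more:
              offer{data,more,done} vs select{data,more,done}  ok same labels
                • data:
                  recv[Unit] vs send[Unit]  ok
                    end vs end  ok
                • more:
                  select{retry,data,err} vs offer{retry,data,err}  ok same labels
                    • retry:
                      end vs end  ok
                    • data:
                      Z vs Z  ok
                    • err:
                      end vs end  ok
                • done:
                  send[Bool] vs recv[Bool]  ok
                    Z vs Z  ok
            • ack:
              offer{err,data} vs select{err,data}  ok same labels
                • err:
                  select{stop,ack,done} vs offer{stop,ack,done}  ok same labels
                    • stop:
                      Z vs Z  ok
                    • ack:
                      end vs end  ok
                    • done:
                      Z vs Z  ok
                • data:
                  send[Unit] vs recv[Unit]  ok
                    Z vs Z  ok

YES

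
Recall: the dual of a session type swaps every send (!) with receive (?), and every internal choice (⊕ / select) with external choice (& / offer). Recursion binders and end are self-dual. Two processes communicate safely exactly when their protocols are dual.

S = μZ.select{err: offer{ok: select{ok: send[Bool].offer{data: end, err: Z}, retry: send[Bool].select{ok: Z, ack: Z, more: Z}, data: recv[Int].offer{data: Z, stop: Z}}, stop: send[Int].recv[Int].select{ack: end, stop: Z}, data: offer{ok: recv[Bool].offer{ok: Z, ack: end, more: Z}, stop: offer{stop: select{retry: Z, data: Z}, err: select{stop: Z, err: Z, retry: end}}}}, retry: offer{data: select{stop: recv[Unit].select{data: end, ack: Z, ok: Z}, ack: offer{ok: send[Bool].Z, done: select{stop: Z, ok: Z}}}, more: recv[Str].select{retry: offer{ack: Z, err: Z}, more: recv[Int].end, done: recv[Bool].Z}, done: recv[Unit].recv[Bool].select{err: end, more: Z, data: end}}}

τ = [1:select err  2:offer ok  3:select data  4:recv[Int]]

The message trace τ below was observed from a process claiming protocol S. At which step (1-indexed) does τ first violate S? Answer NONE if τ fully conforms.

step 1: select err  ok  cont: offer{ok: select{ok: send[Bool].offer{data: end, err: μZ.…}, retry: send[Bool].select{ok: μZ.…, ack: μZ.…, more: μZ.…}, data: recv[Int].offer{data: μZ.…, stop: μZ.…}}, stop: send[Int].recv[Int].select{ack: end, stop: μZ.…}, data: offer{ok: recv[Bool].offer{ok: μZ.…, ack: end, more: μZ.…}, stop: offer{stop: select{retry: μZ.…, data: μZ.…}, err: select{stop: μZ.…, err: μZ.…, retry: end}}}}
step 2: offer ok  ok  cont: select{ok: send[Bool].offer{data: end, err: μZ.…}, retry: send[Bool].select{ok: μZ.…, ack: μZ.…, more: μZ.…}, data: recv[Int].offer{data: μZ.…, stop: μZ.…}}
step 3: select data  ok  cont: recv[Int].offer{data: μZ.…, stop: μZ.…}
step 4: recv[Int]  ok  cont: offer{data: μZ.…, stop: μZ.…}
trace exhausted — no violation

NONE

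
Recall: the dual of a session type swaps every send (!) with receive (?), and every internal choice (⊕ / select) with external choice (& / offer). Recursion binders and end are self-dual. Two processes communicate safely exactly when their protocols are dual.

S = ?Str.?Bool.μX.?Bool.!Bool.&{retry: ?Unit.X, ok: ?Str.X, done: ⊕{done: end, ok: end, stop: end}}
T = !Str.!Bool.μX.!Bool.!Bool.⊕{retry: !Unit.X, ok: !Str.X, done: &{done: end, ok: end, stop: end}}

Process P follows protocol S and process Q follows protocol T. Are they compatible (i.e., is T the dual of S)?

NO

?Str | !Str  match
  ?Bool | !Bool  match
    μX | μX  match (binder kept)
      ?Bool | !Bool  match
        !Bool | !Bool  ✗ same direction on both sides — not dual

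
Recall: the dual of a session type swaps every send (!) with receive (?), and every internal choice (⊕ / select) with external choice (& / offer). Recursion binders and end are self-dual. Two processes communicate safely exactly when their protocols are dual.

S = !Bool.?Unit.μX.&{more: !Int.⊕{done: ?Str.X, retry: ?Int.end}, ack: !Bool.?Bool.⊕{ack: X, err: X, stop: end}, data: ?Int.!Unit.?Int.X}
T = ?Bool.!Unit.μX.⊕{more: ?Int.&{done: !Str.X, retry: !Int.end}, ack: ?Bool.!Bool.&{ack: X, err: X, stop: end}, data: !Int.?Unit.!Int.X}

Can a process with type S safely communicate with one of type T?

YES

!Bool ‖ ?Bool  match
  ?Unit ‖ !Unit  match
    μX ‖ μX  match (binder kept)
      &{more,ack,data} ‖ ⊕{more,ack,data}  match label sets agree
        [more]
          !Int ‖ ?Int  match
            ⊕{done,retry} ‖ &{done,retry}  match label sets agree
              [done]
                ?Str ‖ !Str  match
                  X ‖ X  match
              [retry]
                ?Int ‖ !Int  match
                  end ‖ end  match
        [ack]
          !Bool ‖ ?Bool  match
            ?Bool ‖ !Bool  match
              ⊕{ack,err,stop} ‖ &{ack,err,stop}  match label sets agree
                [ack]
                  X ‖ X  match
                [err]
                  X ‖ X  match
                [stop]
                  end ‖ end  match
        [data]
          ?Int ‖ !Int  match
            !Unit ‖ ?Unit  match
              ?Int ‖ !Int  match
                X ‖ X  match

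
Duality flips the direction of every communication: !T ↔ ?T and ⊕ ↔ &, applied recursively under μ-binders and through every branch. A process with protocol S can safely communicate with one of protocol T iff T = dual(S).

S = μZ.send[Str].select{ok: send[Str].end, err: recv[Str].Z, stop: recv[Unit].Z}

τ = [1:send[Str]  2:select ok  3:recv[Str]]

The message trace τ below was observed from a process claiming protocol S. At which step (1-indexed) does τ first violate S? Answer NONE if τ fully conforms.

[1] send[Str]  ✓  cont: select{ok: send[Str].end, err: recv[Str].μZ.…, stop: recv[Unit].μZ.…}
[2] select ok  ✓  cont: send[Str].end
[3] got recv[Str], protocol expects send[Str]  ✗

3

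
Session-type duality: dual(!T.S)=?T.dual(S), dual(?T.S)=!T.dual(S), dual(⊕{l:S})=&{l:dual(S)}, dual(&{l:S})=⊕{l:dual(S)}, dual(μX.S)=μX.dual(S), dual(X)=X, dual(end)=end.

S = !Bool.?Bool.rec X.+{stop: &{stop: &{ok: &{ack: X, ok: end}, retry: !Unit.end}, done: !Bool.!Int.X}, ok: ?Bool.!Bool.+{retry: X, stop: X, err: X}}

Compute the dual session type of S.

!Bool ↦ ?Bool
  ?Bool ↦ !Bool
    rec X ↦ rec X  (binder kept)
      +{stop,ok} ↦ &{stop,ok}  (internal→external)
        [stop]
          &{stop,done} ↦ +{stop,done}  (offer→select)
            [stop]
              &{ok,retry} ↦ +{ok,retry}  (offer→select)
                [ok]
                  &{ack,ok} ↦ +{ack,ok}  (offer→select)
                    [ack]
                      dual(X) = X
                    [ok]
                      dual(end) = end
                [retry]
                  !Unit ↦ ?Unit
                    dual(end) = end
            [done]
              !Bool ↦ ?Bool
                !Int ↦ ?Int
                  dual(X) = X
        [ok]
          ?Bool ↦ !Bool
            !Bool ↦ ?Bool
              +{retry,stop,err} ↦ &{retry,stop,err}  (internal→external)
                [retry]
                  dual(X) = X
                [stop]
                  dual(X) = X
                [err]
                  dual(X) = X

?Bool.!Bool.rec X.&{stop: +{stop: +{ok: +{ack: X, ok: end}, retry: ?Unit.end}, done: ?Bool.?Int.X}, ok: !Bool.?Bool.&{retry: X, stop: X, err: X}}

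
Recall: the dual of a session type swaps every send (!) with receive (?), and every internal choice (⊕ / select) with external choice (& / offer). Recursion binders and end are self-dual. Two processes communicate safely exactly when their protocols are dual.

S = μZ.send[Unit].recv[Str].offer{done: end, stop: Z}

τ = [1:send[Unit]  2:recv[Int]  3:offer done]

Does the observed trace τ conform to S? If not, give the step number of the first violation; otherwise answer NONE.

2

step 1: send[Unit]  ok  cont: recv[Str].offer{done: end, stop: μZ.…}
step 2: got recv[Int], protocol expects recv[Str]  ✗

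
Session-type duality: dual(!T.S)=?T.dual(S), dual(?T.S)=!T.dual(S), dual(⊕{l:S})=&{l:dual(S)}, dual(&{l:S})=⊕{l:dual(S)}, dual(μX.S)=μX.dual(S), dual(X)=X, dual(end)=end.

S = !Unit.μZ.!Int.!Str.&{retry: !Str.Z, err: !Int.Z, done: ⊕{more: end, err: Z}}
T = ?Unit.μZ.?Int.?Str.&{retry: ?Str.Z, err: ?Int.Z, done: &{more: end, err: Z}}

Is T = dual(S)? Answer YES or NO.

NO

!Unit ‖ ?Unit  match
  μZ ‖ μZ  match (binder kept)
    !Int ‖ ?Int  match
      !Str ‖ ?Str  match
        &{retry,err,done} ‖ &{retry,err,done}  ✗ choice polarity not flipped — not dual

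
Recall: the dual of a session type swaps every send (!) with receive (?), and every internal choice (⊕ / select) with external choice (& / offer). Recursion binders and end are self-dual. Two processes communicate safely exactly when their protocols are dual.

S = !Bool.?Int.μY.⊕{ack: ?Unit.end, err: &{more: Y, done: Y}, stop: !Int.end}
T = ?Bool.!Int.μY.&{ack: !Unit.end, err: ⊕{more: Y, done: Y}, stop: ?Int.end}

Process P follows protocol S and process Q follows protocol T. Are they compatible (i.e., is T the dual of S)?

YES

!Bool vs ?Bool  ok
  ?Int vs !Int  ok
    μY vs μY  ok (μ self-dual)
      ⊕{ack,err,stop} vs &{ack,err,stop}  ok labels match
        case ack:
          ?Unit vs !Unit  ok
            end vs end  ok
        case err:
          &{more,done} vs ⊕{more,done}  ok labels match
            case more:
              Y vs Y  ok
            case done:
              Y vs Y  ok
        case stop:
          !Int vs ?Int  ok
            end vs end  ok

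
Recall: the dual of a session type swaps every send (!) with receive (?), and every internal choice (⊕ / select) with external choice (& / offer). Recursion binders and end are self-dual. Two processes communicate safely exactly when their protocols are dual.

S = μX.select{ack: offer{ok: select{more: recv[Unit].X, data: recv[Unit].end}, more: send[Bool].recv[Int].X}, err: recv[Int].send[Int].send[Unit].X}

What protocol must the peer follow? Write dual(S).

μX ↦ μX  (rec unchanged)
  select{ack,err} ↦ offer{ack,err}  (⊕→&)
    [ack]
      offer{ok,more} ↦ select{ok,more}  (&→⊕)
        [ok]
          select{more,data} ↦ offer{more,data}  (⊕→&)
            [more]
              recv[Unit] ↦ send[Unit]
                dual(X) = X
            [data]
              recv[Unit] ↦ send[Unit]
                dual(end) = end
        [more]
          send[Bool] ↦ recv[Bool]
            recv[Int] ↦ send[Int]
              dual(X) = X
    [err]
      recv[Int] ↦ send[Int]
        send[Int] ↦ recv[Int]
          send[Unit] ↦ recv[Unit]
            dual(X) = X

μX.offer{ack: select{ok: offer{more: send[Unit].X, data: send[Unit].end}, more: recv[Bool].send[Int].X}, err: send[Int].recv[Int].recv[Unit].X}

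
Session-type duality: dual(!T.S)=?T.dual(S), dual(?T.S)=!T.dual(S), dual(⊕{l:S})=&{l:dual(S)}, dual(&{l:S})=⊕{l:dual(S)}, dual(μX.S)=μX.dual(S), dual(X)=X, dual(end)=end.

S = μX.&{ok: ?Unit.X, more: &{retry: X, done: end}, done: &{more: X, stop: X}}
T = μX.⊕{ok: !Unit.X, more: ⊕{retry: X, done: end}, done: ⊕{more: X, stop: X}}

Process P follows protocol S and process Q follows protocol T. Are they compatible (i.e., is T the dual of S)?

YES

μX ‖ μX  ✓ (rec unchanged)
  &{ok,more,done} ‖ ⊕{ok,more,done}  ✓ same labels
    • ok:
      ?Unit ‖ !Unit  ✓
        X ‖ X  ✓
    • more:
      &{retry,done} ‖ ⊕{retry,done}  ✓ same labels
        • retry:
          X ‖ X  ✓
        • done:
          end ‖ end  ✓
    • done:
      &{more,stop} ‖ ⊕{more,stop}  ✓ same labels
        • more:
          X ‖ X  ✓
        • stop:
          X ‖ X  ✓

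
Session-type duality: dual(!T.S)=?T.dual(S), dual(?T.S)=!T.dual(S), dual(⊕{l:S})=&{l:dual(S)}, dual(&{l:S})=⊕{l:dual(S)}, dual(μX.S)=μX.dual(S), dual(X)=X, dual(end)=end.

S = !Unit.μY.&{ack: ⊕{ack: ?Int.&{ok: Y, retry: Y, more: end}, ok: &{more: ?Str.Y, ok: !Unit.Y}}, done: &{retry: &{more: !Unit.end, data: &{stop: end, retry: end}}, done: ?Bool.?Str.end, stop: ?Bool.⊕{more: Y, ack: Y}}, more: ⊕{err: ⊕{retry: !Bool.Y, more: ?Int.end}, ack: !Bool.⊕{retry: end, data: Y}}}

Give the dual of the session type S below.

?Unit.μY.⊕{ack: &{ack: !Int.⊕{ok: Y, retry: Y, more: end}, ok: ⊕{more: !Str.Y, ok: ?Unit.Y}}, done: ⊕{retry: ⊕{more: ?Unit.end, data: ⊕{stop: end, retry: end}}, done: !Bool.!Str.end, stop: !Bool.&{more: Y, ack: Y}}, more: &{err: &{retry: ?Bool.Y, more: !Int.end}, ack: ?Bool.&{retry: end, data: Y}}}

!Unit = ?Unit
  μY = μY  (rec unchanged)
    &{ack,done,more} = ⊕{ack,done,more}  (external→internal)
      • ack:
        ⊕{ack,ok} = &{ack,ok}  (internal→external)
          • ack:
            ?Int = !Int
              &{ok,retry,more} = ⊕{ok,retry,more}  (external→internal)
                • ok:
                  Y ↦ Y
                • retry:
                  Y ↦ Y
                • more:
                  end ↦ end
          • ok:
            &{more,ok} = ⊕{more,ok}  (external→internal)
              • more:
                ?Str = !Str
                  Y ↦ Y
              • ok:
                !Unit = ?Unit
                  Y ↦ Y
      • done:
        &{retry,done,stop} = ⊕{retry,done,stop}  (external→internal)
          • retry:
            &{more,data} = ⊕{more,data}  (external→internal)
              • more:
                !Unit = ?Unit
                  end ↦ end
              • data:
                &{stop,retry} = ⊕{stop,retry}  (external→internal)
                  • stop:
                    end ↦ end
                  • retry:
                    end ↦ end
          • done:
            ?Bool = !Bool
              ?Str = !Str
                end ↦ end
          • stop:
            ?Bool = !Bool
              ⊕{more,ack} = &{more,ack}  (internal→external)
                • more:
                  Y ↦ Y
                • ack:
                  Y ↦ Y
      • more:
        ⊕{err,ack} = &{err,ack}  (internal→external)
          • err:
            ⊕{retry,more} = &{retry,more}  (internal→external)
              • retry:
                !Bool = ?Bool
                  Y ↦ Y
              • more:
                ?Int = !Int
                  end ↦ end
          • ack:
            !Bool = ?Bool
              ⊕{retry,data} = &{retry,data}  (internal→external)
                • retry:
                  end ↦ end
                • data:
                  Y ↦ Y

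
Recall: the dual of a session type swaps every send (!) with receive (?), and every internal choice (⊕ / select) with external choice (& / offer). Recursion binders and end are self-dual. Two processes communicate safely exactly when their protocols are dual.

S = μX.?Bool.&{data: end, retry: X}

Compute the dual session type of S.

μX = μX  (μ self-dual)
  ?Bool = !Bool
    &{data,retry} = ⊕{data,retry}  (&→⊕)
      • data:
        dual(end) = end
      • retry:
        dual(X) = X

μX.!Bool.⊕{data: end, retry: X}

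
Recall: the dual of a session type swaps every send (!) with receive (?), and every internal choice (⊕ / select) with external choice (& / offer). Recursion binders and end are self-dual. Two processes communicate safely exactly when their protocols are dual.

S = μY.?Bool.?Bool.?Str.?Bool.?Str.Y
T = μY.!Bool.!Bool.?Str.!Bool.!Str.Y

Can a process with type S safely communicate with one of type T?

NO

μY | μY  match (μ self-dual)
  ?Bool | !Bool  match
    ?Bool | !Bool  match
      ?Str | ?Str  ✗ same direction on both sides — not dual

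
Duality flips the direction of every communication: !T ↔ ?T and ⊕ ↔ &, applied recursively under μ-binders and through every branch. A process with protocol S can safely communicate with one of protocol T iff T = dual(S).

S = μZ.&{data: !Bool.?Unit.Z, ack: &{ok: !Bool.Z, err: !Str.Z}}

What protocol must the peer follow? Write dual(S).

μZ.⊕{data: ?Bool.!Unit.Z, ack: ⊕{ok: ?Bool.Z, err: ?Str.Z}}

μZ ↦ μZ  (binder kept)
  &{data,ack} ↦ ⊕{data,ack}  (external→internal)
    • data:
      !Bool ↦ ?Bool
        ?Unit ↦ !Unit
          dual(Z) = Z
    • ack:
      &{ok,err} ↦ ⊕{ok,err}  (external→internal)
        • ok:
          !Bool ↦ ?Bool
            dual(Z) = Z
        • err:
          !Str ↦ ?Str
            dual(Z) = Z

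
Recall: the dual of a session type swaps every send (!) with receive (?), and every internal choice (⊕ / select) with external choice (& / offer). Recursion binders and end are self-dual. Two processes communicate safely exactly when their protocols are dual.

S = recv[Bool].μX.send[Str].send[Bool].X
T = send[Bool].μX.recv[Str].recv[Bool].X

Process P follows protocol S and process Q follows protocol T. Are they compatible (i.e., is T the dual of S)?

YES

recv[Bool] | send[Bool]  ✓
  μX | μX  ✓ (rec unchanged)
    send[Str] | recv[Str]  ✓
      send[Bool] | recv[Bool]  ✓
        X | X  ✓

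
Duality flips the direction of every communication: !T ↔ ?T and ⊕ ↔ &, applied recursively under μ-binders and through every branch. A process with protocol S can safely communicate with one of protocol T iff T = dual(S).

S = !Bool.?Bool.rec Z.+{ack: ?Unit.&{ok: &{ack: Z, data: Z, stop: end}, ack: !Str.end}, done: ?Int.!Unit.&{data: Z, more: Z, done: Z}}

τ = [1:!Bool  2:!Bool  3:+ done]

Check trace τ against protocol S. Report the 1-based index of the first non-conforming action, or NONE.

2

[1] !Bool  match  state: ?Bool.rec Z.…
[2] got !Bool, protocol expects ?Bool  ✗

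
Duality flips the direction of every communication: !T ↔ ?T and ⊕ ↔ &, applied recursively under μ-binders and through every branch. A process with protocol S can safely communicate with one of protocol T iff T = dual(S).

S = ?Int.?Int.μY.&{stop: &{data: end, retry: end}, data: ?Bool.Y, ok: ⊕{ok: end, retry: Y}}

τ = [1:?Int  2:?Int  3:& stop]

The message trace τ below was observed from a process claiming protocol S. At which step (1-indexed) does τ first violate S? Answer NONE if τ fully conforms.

NONE

[1] ?Int  match  now at ?Int.μY.…
[2] ?Int  match  now at μY.…
[3] & stop  match  now at &{data: end, retry: end}
τ conforms to S (length 3)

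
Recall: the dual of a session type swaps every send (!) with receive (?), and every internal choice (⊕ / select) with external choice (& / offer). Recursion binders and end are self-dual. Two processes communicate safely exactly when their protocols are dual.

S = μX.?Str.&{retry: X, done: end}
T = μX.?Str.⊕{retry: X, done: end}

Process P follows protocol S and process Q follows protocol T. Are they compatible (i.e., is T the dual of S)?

μX | μX  ok (rec unchanged)
  ?Str | ?Str  ✗ same direction on both sides — not dual

NO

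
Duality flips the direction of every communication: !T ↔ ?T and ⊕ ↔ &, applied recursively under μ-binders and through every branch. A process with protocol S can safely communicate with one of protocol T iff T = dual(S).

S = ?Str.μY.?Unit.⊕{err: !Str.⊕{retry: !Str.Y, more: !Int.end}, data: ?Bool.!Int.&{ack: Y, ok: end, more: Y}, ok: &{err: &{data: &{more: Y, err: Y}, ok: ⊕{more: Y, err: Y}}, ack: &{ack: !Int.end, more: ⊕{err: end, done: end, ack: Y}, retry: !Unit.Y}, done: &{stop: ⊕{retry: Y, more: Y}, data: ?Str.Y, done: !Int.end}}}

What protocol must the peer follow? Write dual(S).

?Str ↦ !Str
  μY ↦ μY  (rec unchanged)
    ?Unit ↦ !Unit
      ⊕{err,data,ok} ↦ &{err,data,ok}  (internal→external)
        [err]
          !Str ↦ ?Str
            ⊕{retry,more} ↦ &{retry,more}  (internal→external)
              [retry]
                !Str ↦ ?Str
                  Y self-dual
              [more]
                !Int ↦ ?Int
                  end self-dual
        [data]
          ?Bool ↦ !Bool
            !Int ↦ ?Int
              &{ack,ok,more} ↦ ⊕{ack,ok,more}  (offer→select)
                [ack]
                  Y self-dual
                [ok]
                  end self-dual
                [more]
                  Y self-dual
        [ok]
          &{err,ack,done} ↦ ⊕{err,ack,done}  (offer→select)
            [err]
              &{data,ok} ↦ ⊕{data,ok}  (offer→select)
                [data]
                  &{more,err} ↦ ⊕{more,err}  (offer→select)
                    [more]
                      Y self-dual
                    [err]
                      Y self-dual
                [ok]
                  ⊕{more,err} ↦ &{more,err}  (internal→external)
                    [more]
                      Y self-dual
                    [err]
                      Y self-dual
            [ack]
              &{ack,more,retry} ↦ ⊕{ack,more,retry}  (offer→select)
                [ack]
                  !Int ↦ ?Int
                    end self-dual
                [more]
                  ⊕{err,done,ack} ↦ &{err,done,ack}  (internal→external)
                    [err]
                      end self-dual
                    [done]
                      end self-dual
                    [ack]
                      Y self-dual
                [retry]
                  !Unit ↦ ?Unit
                    Y self-dual
            [done]
              &{stop,data,done} ↦ ⊕{stop,data,done}  (offer→select)
                [stop]
                  ⊕{retry,more} ↦ &{retry,more}  (internal→external)
                    [retry]
                      Y self-dual
                    [more]
                      Y self-dual
                [data]
                  ?Str ↦ !Str
                    Y self-dual
                [done]
                  !Int ↦ ?Int
                    end self-dual

!Str.μY.!Unit.&{err: ?Str.&{retry: ?Str.Y, more: ?Int.end}, data: !Bool.?Int.⊕{ack: Y, ok: end, more: Y}, ok: ⊕{err: ⊕{data: ⊕{more: Y, err: Y}, ok: &{more: Y, err: Y}}, ack: ⊕{ack: ?Int.end, more: &{err: end, done: end, ack: Y}, retry: ?Unit.Y}, done: ⊕{stop: &{retry: Y, more: Y}, data: !Str.Y, done: ?Int.end}}}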